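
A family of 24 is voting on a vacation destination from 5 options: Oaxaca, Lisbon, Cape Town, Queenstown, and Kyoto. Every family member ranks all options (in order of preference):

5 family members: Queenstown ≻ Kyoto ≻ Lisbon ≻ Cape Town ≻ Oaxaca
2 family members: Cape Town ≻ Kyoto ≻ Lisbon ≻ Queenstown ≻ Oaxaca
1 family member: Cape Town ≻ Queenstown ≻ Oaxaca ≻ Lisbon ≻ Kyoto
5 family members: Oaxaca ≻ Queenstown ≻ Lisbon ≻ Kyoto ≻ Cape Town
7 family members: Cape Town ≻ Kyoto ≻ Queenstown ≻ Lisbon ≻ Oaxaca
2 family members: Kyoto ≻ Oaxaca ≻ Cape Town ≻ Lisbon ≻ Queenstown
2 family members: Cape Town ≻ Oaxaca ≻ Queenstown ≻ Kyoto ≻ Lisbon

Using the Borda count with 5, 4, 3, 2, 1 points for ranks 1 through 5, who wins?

Queenstown

Oaxaca: 5·1 + 2·1 + 1·3 + 5·5 + 7·1 + 2·4 + 2·4 = 58
Lisbon: 5·3 + 2·3 + 1·2 + 5·3 + 7·2 + 2·2 + 2·1 = 58
Cape Town: 5·2 + 2·5 + 1·5 + 5·1 + 7·5 + 2·3 + 2·5 = 81
Queenstown: 5·5 + 2·2 + 1·4 + 5·4 + 7·3 + 2·1 + 2·3 = 82
Kyoto: 5·4 + 2·4 + 1·1 + 5·2 + 7·4 + 2·5 + 2·2 = 81
Queenstown has the highest Borda score (82).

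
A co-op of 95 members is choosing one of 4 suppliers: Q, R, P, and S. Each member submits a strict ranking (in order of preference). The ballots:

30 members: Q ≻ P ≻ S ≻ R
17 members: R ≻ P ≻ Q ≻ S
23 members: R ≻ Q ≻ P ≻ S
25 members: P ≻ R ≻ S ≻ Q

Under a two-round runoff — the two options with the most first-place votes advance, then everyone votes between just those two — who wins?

R

Round 1 first-place votes: Q 30, R 40, P 25, S 0.
R and Q advance.
Runoff: R is preferred to Q by 65 voters; Q by 30.
R wins the runoff.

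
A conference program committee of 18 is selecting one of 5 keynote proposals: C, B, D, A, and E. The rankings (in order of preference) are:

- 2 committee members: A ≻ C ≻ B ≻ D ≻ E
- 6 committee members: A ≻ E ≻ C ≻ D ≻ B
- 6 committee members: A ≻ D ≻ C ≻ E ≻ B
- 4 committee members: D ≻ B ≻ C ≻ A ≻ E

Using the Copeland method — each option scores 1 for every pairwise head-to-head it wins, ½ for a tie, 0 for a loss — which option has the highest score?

A

C: beats B and E; loses to D and A → score 2.
B: loses to C, D, A, and E → score 0.
D: beats C, B, and E; loses to A → score 3.
A: beats C, B, D, and E → score 4.
E: beats B; loses to C, D, and A → score 1.
A has the best pairwise record.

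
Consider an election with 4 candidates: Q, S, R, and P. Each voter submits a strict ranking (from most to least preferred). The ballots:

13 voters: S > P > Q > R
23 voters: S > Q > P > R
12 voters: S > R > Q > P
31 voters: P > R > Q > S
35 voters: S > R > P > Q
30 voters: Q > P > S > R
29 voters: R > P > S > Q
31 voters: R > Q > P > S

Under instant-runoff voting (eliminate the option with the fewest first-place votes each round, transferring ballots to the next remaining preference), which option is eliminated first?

Q

Round 1: Q 30, S 83, R 60, P 31. Eliminate Q.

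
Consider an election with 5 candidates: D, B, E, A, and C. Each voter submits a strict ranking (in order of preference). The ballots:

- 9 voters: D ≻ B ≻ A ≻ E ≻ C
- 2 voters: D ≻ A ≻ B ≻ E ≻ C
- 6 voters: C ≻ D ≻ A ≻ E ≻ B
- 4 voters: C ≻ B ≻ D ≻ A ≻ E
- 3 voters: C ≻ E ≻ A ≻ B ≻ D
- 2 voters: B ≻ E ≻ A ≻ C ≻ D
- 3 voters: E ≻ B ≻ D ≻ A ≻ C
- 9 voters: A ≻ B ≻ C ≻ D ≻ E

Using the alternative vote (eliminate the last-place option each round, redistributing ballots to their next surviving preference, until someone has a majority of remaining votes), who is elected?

Round 1: D 11, B 2, E 3, A 9, C 13. Eliminate B.
Round 2: D 11, E 5, A 9, C 13. Eliminate E.
Round 3: D 14, A 11, C 13. Eliminate A.
Round 4: D 14, C 24. C has a majority.

C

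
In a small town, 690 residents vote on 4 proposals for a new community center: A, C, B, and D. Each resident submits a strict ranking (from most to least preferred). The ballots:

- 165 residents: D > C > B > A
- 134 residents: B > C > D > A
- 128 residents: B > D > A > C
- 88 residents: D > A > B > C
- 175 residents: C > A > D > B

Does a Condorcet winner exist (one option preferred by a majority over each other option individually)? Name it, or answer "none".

D vs A: 515–175 for D.
D vs C: 381–309 for D.
D vs B: 428–262 for D.
D beats every other option head-to-head.

D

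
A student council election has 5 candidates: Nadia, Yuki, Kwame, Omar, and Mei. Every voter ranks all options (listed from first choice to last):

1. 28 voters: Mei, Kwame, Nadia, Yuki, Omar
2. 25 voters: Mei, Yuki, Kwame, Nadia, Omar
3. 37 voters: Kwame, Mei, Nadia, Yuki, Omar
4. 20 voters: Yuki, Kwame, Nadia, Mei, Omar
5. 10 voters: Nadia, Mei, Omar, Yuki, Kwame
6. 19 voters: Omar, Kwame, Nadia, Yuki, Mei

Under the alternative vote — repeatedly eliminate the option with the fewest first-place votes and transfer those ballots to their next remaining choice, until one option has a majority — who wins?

Round 1: Nadia 10, Yuki 20, Kwame 37, Omar 19, Mei 53. Eliminate Nadia.
Round 2: Yuki 20, Kwame 37, Omar 19, Mei 63. Eliminate Omar.
Round 3: Yuki 20, Kwame 56, Mei 63. Eliminate Yuki.
Round 4: Kwame 76, Mei 63. Kwame has a majority.

Kwame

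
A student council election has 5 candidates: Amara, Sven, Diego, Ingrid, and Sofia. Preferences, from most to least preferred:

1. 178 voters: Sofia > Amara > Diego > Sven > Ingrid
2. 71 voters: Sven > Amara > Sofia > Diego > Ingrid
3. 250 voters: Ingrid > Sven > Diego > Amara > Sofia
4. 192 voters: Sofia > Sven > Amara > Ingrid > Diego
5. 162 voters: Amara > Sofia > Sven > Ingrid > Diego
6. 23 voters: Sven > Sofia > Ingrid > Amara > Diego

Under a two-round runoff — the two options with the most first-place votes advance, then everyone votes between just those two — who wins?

Round 1 first-place votes: Amara 162, Sven 94, Diego 0, Ingrid 250, Sofia 370.
Sofia and Ingrid advance.
Runoff: Sofia is preferred to Ingrid by 626 voters; Ingrid by 250.
Sofia wins the runoff.

Sofia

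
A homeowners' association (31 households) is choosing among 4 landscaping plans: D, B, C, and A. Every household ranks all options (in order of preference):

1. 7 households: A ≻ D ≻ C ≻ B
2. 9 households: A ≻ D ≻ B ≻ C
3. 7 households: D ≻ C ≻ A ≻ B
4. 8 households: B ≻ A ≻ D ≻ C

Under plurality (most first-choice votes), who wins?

A

First-place votes: D 7, B 8, C 0, A 16.
A has the most first-place votes.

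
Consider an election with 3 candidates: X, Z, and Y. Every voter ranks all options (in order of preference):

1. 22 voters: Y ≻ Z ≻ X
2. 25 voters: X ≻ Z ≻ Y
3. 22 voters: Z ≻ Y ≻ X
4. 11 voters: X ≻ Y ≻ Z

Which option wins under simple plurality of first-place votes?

X

First-place votes: X 36, Z 22, Y 22.
X has the most first-place votes.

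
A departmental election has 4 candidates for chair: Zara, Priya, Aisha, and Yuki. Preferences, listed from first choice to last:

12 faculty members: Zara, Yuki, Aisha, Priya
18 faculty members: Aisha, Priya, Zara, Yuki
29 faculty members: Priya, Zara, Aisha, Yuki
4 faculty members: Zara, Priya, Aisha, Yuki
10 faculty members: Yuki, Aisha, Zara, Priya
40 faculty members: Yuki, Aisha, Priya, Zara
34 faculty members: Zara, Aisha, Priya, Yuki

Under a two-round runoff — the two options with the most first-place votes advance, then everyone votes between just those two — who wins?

Round 1 first-place votes: Zara 50, Priya 29, Aisha 18, Yuki 50.
Yuki and Zara advance.
Runoff: Yuki is preferred to Zara by 50 voters; Zara by 97.
Zara wins the runoff.

Zara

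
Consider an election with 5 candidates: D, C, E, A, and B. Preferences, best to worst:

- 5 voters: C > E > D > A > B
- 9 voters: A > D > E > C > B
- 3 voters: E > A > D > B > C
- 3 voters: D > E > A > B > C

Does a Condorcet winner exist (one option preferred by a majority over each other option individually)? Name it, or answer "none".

none

Checking pairwise contests:
A beats D 12–8.
D beats C 15–5.
D beats E 12–8.
E beats A 11–9.
D beats B 20–0.
Every option loses at least one head-to-head, so there is no Condorcet winner.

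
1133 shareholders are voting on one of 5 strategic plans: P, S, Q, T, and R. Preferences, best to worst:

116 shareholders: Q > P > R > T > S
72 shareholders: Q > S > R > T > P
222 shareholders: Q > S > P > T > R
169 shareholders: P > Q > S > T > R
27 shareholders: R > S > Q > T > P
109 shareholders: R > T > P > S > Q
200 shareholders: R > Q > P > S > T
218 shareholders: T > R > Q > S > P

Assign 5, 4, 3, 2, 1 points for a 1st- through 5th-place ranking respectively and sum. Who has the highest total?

Q

P: 116·4 + 72·1 + 222·3 + 169·5 + 27·1 + 109·3 + 200·3 + 218·1 = 3219
S: 116·1 + 72·4 + 222·4 + 169·3 + 27·4 + 109·2 + 200·2 + 218·2 = 2961
Q: 116·5 + 72·5 + 222·5 + 169·4 + 27·3 + 109·1 + 200·4 + 218·3 = 4370
T: 116·2 + 72·2 + 222·2 + 169·2 + 27·2 + 109·4 + 200·1 + 218·5 = 2938
R: 116·3 + 72·3 + 222·1 + 169·1 + 27·5 + 109·5 + 200·5 + 218·4 = 3507
Q has the highest Borda score (4370).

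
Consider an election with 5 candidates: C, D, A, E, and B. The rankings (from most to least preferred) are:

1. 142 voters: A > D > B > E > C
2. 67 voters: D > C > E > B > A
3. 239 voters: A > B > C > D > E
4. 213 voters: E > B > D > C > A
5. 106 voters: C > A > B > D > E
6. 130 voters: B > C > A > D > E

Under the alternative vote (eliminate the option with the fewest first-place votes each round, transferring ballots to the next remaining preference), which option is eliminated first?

D

Round 1: C 106, D 67, A 381, E 213, B 130. Eliminate D.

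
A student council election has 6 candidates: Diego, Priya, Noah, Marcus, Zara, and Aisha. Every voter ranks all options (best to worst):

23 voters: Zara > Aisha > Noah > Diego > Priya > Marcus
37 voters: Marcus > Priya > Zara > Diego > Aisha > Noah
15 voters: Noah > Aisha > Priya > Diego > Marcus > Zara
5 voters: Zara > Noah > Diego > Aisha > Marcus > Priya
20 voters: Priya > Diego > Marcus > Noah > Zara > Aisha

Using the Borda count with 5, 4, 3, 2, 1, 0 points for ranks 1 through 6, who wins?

Priya

Diego: 23·2 + 37·2 + 15·2 + 5·3 + 20·4 = 245
Priya: 23·1 + 37·4 + 15·3 + 5·0 + 20·5 = 316
Noah: 23·3 + 37·0 + 15·5 + 5·4 + 20·2 = 204
Marcus: 23·0 + 37·5 + 15·1 + 5·1 + 20·3 = 265
Zara: 23·5 + 37·3 + 15·0 + 5·5 + 20·1 = 271
Aisha: 23·4 + 37·1 + 15·4 + 5·2 + 20·0 = 199
Priya has the highest Borda score (316).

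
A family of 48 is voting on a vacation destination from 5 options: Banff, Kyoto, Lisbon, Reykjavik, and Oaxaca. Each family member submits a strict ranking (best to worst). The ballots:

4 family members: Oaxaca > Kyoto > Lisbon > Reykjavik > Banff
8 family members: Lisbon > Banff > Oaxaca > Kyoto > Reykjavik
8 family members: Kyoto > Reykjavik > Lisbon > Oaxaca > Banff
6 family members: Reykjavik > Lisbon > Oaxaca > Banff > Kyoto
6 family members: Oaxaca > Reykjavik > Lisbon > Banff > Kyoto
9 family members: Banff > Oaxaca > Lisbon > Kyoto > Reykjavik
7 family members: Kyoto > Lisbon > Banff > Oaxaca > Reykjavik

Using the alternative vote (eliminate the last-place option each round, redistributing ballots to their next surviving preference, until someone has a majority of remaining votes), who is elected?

Round 1: Banff 9, Kyoto 15, Lisbon 8, Reykjavik 6, Oaxaca 10. Eliminate Reykjavik.
Round 2: Banff 9, Kyoto 15, Lisbon 14, Oaxaca 10. Eliminate Banff.
Round 3: Kyoto 15, Lisbon 14, Oaxaca 19. Eliminate Lisbon.
Round 4: Kyoto 15, Oaxaca 33. Oaxaca has a majority.

Oaxaca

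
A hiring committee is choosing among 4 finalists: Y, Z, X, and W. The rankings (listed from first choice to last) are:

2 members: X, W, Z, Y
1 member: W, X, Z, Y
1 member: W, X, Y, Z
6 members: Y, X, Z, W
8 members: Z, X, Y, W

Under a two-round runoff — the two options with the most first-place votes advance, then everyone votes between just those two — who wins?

Round 1 first-place votes: Y 6, Z 8, X 2, W 2.
Z and Y advance.
Runoff: Z is preferred to Y by 11 voters; Y by 7.
Z wins the runoff.

Z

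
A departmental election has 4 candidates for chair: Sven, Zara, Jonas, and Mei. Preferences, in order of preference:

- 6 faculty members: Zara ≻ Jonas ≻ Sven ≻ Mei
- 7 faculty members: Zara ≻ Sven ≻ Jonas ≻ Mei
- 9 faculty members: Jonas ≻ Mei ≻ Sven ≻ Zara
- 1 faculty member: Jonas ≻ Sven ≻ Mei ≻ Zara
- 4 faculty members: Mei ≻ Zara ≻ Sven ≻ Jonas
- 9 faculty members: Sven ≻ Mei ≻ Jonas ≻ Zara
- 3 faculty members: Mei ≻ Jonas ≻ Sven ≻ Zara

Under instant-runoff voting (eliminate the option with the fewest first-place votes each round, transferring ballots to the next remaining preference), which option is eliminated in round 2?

Round 1: Sven 9, Zara 13, Jonas 10, Mei 7. Eliminate Mei.
Round 2: Sven 9, Zara 17, Jonas 13. Eliminate Sven.

Sven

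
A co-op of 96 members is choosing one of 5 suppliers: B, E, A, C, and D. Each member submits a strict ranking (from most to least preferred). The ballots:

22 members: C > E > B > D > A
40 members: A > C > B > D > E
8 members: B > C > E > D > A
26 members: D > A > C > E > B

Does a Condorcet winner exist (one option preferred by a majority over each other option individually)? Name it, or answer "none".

none

Checking pairwise contests:
A beats B 66–30.
A beats E 66–30.
D beats A 56–40.
A beats C 66–30.
B beats D 70–26.
Every option loses at least one head-to-head, so there is no Condorcet winner.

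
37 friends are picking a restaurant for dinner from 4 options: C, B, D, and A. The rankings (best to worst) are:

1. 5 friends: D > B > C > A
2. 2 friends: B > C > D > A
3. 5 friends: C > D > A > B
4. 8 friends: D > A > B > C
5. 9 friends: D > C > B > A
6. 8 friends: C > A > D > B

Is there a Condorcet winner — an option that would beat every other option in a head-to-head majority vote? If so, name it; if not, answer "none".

D vs C: 22–15 for D.
D vs B: 35–2 for D.
D vs A: 29–8 for D.
D beats every other option head-to-head.

D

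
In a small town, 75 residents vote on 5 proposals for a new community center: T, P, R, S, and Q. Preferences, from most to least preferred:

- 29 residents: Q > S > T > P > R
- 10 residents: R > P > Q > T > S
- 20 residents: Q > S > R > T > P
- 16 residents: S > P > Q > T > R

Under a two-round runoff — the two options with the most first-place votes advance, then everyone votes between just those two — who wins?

Round 1 first-place votes: T 0, P 0, R 10, S 16, Q 49.
Q and S advance.
Runoff: Q is preferred to S by 59 voters; S by 16.
Q wins the runoff.

Q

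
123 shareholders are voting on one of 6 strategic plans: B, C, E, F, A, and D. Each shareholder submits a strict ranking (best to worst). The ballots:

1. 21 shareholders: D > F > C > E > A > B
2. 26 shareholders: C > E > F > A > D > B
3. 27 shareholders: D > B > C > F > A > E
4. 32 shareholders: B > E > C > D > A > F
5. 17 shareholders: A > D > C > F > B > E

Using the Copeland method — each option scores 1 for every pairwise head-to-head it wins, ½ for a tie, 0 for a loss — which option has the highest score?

D

B: beats E; loses to C, F, A, and D → score 1.
C: beats B, E, F, and A; loses to D → score 4.
E: beats A; loses to B, C, F, and D → score 1.
F: beats B, E, and A; loses to C and D → score 3.
A: beats B; loses to C, E, F, and D → score 1.
D: beats B, C, E, F, and A → score 5.
D has the best pairwise record.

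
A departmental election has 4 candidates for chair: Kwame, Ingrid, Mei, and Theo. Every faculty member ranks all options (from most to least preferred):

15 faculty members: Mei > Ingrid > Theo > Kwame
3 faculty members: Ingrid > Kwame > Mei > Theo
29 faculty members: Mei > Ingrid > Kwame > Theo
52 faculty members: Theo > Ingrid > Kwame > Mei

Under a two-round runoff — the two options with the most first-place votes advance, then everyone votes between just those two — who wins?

Round 1 first-place votes: Kwame 0, Ingrid 3, Mei 44, Theo 52.
Theo and Mei advance.
Runoff: Theo is preferred to Mei by 52 voters; Mei by 47.
Theo wins the runoff.

Theo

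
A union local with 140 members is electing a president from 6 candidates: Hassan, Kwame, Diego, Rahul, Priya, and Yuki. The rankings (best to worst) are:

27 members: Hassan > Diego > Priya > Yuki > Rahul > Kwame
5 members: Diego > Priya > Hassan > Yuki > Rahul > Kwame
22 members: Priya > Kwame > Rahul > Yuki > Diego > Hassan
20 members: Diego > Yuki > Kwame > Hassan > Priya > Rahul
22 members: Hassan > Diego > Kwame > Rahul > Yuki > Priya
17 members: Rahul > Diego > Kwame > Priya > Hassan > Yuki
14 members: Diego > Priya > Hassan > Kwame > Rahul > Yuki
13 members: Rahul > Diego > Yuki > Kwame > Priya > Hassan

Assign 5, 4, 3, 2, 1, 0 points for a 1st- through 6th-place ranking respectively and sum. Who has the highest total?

Diego

Hassan: 27·5 + 5·3 + 22·0 + 20·2 + 22·5 + 17·1 + 14·3 + 13·0 = 359
Kwame: 27·0 + 5·0 + 22·4 + 20·3 + 22·3 + 17·3 + 14·2 + 13·2 = 319
Diego: 27·4 + 5·5 + 22·1 + 20·5 + 22·4 + 17·4 + 14·5 + 13·4 = 533
Rahul: 27·1 + 5·1 + 22·3 + 20·0 + 22·2 + 17·5 + 14·1 + 13·5 = 306
Priya: 27·3 + 5·4 + 22·5 + 20·1 + 22·0 + 17·2 + 14·4 + 13·1 = 334
Yuki: 27·2 + 5·2 + 22·2 + 20·4 + 22·1 + 17·0 + 14·0 + 13·3 = 249
Diego has the highest Borda score (533).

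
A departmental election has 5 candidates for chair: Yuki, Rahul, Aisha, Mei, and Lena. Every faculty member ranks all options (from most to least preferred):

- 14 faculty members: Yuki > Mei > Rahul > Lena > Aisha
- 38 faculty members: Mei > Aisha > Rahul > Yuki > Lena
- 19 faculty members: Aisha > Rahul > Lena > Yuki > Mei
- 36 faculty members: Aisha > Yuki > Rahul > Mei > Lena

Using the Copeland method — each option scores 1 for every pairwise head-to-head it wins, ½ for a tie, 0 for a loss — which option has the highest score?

Aisha

Yuki: beats Mei and Lena; loses to Rahul and Aisha → score 2.
Rahul: beats Yuki, Mei, and Lena; loses to Aisha → score 3.
Aisha: beats Yuki, Rahul, Mei, and Lena → score 4.
Mei: beats Lena; loses to Yuki, Rahul, and Aisha → score 1.
Lena: loses to Yuki, Rahul, Aisha, and Mei → score 0.
Aisha has the best pairwise record.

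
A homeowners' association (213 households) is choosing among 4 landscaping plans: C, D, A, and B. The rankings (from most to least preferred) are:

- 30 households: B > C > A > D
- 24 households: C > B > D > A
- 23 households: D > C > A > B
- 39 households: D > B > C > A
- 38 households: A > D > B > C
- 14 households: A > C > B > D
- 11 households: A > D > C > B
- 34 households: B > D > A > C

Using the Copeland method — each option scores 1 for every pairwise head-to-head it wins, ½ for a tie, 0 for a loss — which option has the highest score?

D

C: beats A; loses to D and B → score 1.
D: beats C, A, and B → score 3.
A: loses to C, D, and B → score 0.
B: beats C and A; loses to D → score 2.
D has the best pairwise record.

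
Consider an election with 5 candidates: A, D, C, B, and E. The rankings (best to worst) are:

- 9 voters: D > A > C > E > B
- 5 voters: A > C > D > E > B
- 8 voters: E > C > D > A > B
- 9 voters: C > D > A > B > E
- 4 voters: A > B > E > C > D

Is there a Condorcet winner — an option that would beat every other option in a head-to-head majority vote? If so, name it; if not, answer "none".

none

Checking pairwise contests:
D beats A 26–9.
C beats D 26–9.
A beats C 18–17.
A beats B 35–0.
A beats E 27–8.
Every option loses at least one head-to-head, so there is no Condorcet winner.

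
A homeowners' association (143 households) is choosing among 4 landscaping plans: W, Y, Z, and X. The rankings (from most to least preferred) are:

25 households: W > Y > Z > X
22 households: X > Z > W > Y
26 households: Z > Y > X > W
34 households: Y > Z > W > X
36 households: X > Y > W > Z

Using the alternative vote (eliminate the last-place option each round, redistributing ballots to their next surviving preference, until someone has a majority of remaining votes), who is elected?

Round 1: W 25, Y 34, Z 26, X 58. Eliminate W.
Round 2: Y 59, Z 26, X 58. Eliminate Z.
Round 3: Y 85, X 58. Y has a majority.

Y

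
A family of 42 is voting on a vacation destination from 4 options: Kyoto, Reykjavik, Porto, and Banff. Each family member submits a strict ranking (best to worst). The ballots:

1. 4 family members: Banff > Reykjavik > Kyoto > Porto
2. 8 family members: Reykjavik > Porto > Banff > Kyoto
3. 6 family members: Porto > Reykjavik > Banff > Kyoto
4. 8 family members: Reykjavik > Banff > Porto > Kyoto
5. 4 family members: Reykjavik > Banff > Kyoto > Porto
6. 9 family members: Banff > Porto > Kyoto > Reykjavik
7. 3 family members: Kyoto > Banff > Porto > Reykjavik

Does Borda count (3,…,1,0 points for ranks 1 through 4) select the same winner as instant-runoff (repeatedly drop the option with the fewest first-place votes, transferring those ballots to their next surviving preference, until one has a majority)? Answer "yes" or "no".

no

Borda — scores: Kyoto 26, Reykjavik 80, Porto 63, Banff 83. Winner: Banff.
Instant-runoff — R1 Kyoto 3, Reykjavik 20, Porto 6, Banff 13 (Kyoto out); R2 Reykjavik 20, Porto 6, Banff 16 (Porto out); R3 Reykjavik 26, Banff 16 (Reykjavik winner). Winner: Reykjavik.
The two methods disagree.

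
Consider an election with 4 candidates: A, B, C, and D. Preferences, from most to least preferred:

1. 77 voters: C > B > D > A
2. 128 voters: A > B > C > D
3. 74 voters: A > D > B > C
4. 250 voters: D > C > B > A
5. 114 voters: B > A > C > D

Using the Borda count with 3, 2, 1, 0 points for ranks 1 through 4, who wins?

B

A: 77·0 + 128·3 + 74·3 + 250·0 + 114·2 = 834
B: 77·2 + 128·2 + 74·1 + 250·1 + 114·3 = 1076
C: 77·3 + 128·1 + 74·0 + 250·2 + 114·1 = 973
D: 77·1 + 128·0 + 74·2 + 250·3 + 114·0 = 975
B has the highest Borda score (1076).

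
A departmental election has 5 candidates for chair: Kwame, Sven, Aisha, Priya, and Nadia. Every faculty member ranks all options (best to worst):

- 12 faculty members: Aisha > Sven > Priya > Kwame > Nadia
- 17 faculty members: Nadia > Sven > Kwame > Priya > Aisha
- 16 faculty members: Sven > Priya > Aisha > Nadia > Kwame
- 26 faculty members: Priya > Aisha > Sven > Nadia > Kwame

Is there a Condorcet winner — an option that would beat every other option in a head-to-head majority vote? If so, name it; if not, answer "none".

none

Checking pairwise contests:
Sven beats Kwame 71–0.
Aisha beats Sven 38–33.
Priya beats Aisha 59–12.
Sven beats Priya 45–26.
Sven beats Nadia 54–17.
Every option loses at least one head-to-head, so there is no Condorcet winner.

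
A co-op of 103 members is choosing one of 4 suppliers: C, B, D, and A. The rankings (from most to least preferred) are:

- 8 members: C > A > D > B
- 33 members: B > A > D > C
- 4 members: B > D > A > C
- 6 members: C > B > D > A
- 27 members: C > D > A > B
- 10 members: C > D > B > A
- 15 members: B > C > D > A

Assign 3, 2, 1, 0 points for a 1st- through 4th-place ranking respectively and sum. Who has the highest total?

C: 8·3 + 33·0 + 4·0 + 6·3 + 27·3 + 10·3 + 15·2 = 183
B: 8·0 + 33·3 + 4·3 + 6·2 + 27·0 + 10·1 + 15·3 = 178
D: 8·1 + 33·1 + 4·2 + 6·1 + 27·2 + 10·2 + 15·1 = 144
A: 8·2 + 33·2 + 4·1 + 6·0 + 27·1 + 10·0 + 15·0 = 113
C has the highest Borda score (183).

C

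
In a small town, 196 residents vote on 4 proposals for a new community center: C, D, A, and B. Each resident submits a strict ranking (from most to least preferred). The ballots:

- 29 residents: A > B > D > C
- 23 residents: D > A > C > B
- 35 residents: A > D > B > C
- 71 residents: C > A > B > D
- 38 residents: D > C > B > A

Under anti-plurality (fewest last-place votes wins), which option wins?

B

Last-place votes: C 64, D 71, A 38, B 23.
B is ranked last by the fewest voters, so B wins.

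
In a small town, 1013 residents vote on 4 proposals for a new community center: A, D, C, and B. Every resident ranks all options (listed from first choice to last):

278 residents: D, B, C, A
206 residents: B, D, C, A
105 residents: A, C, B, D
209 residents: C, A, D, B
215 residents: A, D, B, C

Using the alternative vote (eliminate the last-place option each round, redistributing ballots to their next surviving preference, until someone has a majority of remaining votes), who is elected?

A

Round 1: A 320, D 278, C 209, B 206. Eliminate B.
Round 2: A 320, D 484, C 209. Eliminate C.
Round 3: A 529, D 484. A has a majority.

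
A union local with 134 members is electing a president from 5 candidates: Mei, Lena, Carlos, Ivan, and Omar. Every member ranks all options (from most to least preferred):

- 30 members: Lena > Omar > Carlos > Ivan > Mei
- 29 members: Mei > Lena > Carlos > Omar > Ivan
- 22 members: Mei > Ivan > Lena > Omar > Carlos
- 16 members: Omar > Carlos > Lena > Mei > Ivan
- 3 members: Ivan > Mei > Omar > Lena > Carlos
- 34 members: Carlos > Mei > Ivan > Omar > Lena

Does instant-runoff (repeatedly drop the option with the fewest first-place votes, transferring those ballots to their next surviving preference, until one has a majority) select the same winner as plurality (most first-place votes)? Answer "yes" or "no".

no

Instant-runoff — R1 Mei 51, Lena 30, Carlos 34, Ivan 3, Omar 16 (Ivan out); R2 Mei 54, Lena 30, Carlos 34, Omar 16 (Omar out); R3 Mei 54, Lena 30, Carlos 50 (Lena out); R4 Mei 54, Carlos 80 (Carlos winner). Winner: Carlos.
Plurality — first-place votes: Mei 51, Lena 30, Carlos 34, Ivan 3, Omar 16. Winner: Mei.
The two methods disagree.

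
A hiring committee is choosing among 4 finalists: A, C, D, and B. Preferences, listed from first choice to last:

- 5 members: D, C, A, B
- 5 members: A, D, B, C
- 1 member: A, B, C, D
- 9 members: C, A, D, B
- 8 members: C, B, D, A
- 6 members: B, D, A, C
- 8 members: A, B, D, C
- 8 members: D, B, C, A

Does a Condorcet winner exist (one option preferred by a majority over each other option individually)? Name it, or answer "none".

D vs A: 27–23 for D.
D vs C: 32–18 for D.
D vs B: 27–23 for D.
D beats every other option head-to-head.

D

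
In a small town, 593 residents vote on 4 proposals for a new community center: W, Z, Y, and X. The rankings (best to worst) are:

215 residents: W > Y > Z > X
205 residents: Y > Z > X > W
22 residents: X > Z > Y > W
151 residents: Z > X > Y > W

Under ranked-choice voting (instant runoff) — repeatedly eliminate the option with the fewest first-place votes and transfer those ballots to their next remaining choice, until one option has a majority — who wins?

Y

Round 1: W 215, Z 151, Y 205, X 22. Eliminate X.
Round 2: W 215, Z 173, Y 205. Eliminate Z.
Round 3: W 215, Y 378. Y has a majority.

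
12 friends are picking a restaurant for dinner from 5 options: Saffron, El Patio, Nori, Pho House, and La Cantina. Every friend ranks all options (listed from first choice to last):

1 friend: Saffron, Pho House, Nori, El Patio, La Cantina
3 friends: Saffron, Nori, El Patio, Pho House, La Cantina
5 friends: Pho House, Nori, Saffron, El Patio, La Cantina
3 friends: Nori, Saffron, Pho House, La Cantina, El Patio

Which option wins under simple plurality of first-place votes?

Pho House

First-place votes: Saffron 4, El Patio 0, Nori 3, Pho House 5, La Cantina 0.
Pho House has the most first-place votes.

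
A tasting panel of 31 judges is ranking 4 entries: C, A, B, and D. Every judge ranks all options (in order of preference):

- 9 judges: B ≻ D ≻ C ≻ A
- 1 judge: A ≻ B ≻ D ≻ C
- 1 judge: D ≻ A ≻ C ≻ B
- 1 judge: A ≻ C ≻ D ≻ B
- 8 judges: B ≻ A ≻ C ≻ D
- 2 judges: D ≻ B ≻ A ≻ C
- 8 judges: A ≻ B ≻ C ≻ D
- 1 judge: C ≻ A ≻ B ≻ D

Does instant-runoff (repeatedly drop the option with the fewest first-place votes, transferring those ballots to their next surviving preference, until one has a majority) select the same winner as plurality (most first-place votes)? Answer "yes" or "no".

yes

Instant-runoff — R1 C 1, A 10, B 17, D 3 (B winner). Winner: B.
Plurality — first-place votes: C 1, A 10, B 17, D 3. Winner: B.
The two methods agree.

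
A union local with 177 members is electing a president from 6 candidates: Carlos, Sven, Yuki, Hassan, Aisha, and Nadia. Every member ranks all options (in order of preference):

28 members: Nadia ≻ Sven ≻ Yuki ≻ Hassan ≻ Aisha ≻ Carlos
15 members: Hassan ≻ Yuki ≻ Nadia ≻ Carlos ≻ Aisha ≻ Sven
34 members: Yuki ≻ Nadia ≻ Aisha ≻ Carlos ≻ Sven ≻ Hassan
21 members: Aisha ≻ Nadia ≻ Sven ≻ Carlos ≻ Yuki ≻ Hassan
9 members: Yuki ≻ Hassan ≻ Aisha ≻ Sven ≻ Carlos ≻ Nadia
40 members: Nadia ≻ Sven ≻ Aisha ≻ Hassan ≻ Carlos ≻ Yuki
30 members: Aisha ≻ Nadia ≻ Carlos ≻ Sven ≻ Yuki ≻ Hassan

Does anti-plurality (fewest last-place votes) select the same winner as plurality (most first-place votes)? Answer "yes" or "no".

Anti-plurality — last-place votes: Carlos 28, Sven 15, Yuki 40, Hassan 85, Aisha 0, Nadia 9. Winner: Aisha.
Plurality — first-place votes: Carlos 0, Sven 0, Yuki 43, Hassan 15, Aisha 51, Nadia 68. Winner: Nadia.
The two methods disagree.

no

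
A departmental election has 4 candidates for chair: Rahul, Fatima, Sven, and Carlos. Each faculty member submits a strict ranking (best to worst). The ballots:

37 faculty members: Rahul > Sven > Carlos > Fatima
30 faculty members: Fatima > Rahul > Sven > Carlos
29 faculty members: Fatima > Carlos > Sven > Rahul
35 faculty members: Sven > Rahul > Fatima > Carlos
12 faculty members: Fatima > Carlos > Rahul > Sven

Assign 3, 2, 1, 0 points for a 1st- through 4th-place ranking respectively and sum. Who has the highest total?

Rahul

Rahul: 37·3 + 30·2 + 29·0 + 35·2 + 12·1 = 253
Fatima: 37·0 + 30·3 + 29·3 + 35·1 + 12·3 = 248
Sven: 37·2 + 30·1 + 29·1 + 35·3 + 12·0 = 238
Carlos: 37·1 + 30·0 + 29·2 + 35·0 + 12·2 = 119
Rahul has the highest Borda score (253).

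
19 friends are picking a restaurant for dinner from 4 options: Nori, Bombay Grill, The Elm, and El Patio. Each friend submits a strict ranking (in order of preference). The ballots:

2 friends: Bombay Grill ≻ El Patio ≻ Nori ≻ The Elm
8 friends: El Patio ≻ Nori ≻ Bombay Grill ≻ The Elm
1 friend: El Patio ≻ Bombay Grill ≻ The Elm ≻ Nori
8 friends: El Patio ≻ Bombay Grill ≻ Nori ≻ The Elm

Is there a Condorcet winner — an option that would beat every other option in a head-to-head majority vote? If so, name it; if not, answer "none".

El Patio vs Nori: 19–0 for El Patio.
El Patio vs Bombay Grill: 17–2 for El Patio.
El Patio vs The Elm: 19–0 for El Patio.
El Patio beats every other option head-to-head.

El Patio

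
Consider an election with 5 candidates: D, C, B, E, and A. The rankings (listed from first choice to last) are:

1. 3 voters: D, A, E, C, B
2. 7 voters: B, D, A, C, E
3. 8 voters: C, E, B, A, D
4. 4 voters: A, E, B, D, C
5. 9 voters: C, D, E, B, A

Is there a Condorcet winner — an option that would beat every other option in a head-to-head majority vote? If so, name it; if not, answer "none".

C vs D: 17–14 for C.
C vs B: 20–11 for C.
C vs E: 24–7 for C.
C vs A: 17–14 for C.
C beats every other option head-to-head.

C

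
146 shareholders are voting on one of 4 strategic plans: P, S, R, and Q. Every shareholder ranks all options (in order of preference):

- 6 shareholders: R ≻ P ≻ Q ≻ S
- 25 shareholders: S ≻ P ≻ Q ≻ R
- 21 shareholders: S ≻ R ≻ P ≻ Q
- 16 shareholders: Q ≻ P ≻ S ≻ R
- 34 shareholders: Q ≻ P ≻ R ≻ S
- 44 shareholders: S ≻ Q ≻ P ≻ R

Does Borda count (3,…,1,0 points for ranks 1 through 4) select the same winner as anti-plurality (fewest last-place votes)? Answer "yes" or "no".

no

Borda — scores: P 227, S 286, R 94, Q 269. Winner: S.
Anti-plurality — last-place votes: P 0, S 40, R 85, Q 21. Winner: P.
The two methods disagree.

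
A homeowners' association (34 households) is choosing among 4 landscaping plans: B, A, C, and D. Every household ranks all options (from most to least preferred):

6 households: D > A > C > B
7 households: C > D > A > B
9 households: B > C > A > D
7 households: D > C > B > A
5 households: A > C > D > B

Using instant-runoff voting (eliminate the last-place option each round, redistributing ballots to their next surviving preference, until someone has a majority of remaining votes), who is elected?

C

Round 1: B 9, A 5, C 7, D 13. Eliminate A.
Round 2: B 9, C 12, D 13. Eliminate B.
Round 3: C 21, D 13. C has a majority.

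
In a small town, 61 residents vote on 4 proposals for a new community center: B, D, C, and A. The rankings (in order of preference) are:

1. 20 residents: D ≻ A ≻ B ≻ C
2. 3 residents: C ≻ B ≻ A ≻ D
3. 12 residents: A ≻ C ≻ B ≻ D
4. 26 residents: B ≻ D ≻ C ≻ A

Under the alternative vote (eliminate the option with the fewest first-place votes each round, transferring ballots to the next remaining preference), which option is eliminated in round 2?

A

Round 1: B 26, D 20, C 3, A 12. Eliminate C.
Round 2: B 29, D 20, A 12. Eliminate A.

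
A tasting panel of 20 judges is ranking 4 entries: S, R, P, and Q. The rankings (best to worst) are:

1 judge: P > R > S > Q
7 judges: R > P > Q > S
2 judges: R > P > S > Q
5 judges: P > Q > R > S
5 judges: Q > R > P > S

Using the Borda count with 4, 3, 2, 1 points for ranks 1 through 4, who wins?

S: 1·2 + 7·1 + 2·2 + 5·1 + 5·1 = 23
R: 1·3 + 7·4 + 2·4 + 5·2 + 5·3 = 64
P: 1·4 + 7·3 + 2·3 + 5·4 + 5·2 = 61
Q: 1·1 + 7·2 + 2·1 + 5·3 + 5·4 = 52
R has the highest Borda score (64).

R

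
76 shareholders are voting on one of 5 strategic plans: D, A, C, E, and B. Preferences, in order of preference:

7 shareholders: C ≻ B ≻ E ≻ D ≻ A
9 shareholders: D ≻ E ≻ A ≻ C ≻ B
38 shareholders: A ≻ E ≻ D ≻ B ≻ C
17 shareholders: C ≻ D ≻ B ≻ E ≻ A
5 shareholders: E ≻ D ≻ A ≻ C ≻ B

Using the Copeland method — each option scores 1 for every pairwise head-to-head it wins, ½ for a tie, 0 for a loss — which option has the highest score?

E

D: beats C and B; ties A; loses to E → score 2.5.
A: beats C and B; ties D and E → score 3.
C: ties B; loses to D, A, and E → score 0.5.
E: beats D, C, and B; ties A → score 3.5.
B: ties C; loses to D, A, and E → score 0.5.
E has the best pairwise record.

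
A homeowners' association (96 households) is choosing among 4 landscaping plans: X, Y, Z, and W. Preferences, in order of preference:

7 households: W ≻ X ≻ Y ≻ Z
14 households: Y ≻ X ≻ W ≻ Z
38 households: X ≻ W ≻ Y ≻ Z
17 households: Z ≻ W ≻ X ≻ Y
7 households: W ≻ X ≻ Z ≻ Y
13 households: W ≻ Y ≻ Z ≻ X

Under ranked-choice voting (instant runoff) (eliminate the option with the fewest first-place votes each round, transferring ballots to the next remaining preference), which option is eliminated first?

Round 1: X 38, Y 14, Z 17, W 27. Eliminate Y.

Y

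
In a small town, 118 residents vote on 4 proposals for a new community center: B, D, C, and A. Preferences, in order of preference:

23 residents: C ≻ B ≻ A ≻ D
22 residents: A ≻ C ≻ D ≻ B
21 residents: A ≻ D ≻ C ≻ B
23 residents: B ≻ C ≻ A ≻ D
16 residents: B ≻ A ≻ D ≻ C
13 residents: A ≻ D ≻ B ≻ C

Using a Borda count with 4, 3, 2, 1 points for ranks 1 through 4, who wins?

A

B: 23·3 + 22·1 + 21·1 + 23·4 + 16·4 + 13·2 = 294
D: 23·1 + 22·2 + 21·3 + 23·1 + 16·2 + 13·3 = 224
C: 23·4 + 22·3 + 21·2 + 23·3 + 16·1 + 13·1 = 298
A: 23·2 + 22·4 + 21·4 + 23·2 + 16·3 + 13·4 = 364
A has the highest Borda score (364).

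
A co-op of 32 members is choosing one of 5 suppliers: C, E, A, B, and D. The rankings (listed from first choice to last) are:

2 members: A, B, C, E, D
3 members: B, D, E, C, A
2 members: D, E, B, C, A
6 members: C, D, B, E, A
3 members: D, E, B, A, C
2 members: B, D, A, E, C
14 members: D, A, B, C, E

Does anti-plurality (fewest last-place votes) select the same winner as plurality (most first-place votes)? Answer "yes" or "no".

Anti-plurality — last-place votes: C 5, E 14, A 11, B 0, D 2. Winner: B.
Plurality — first-place votes: C 6, E 0, A 2, B 5, D 19. Winner: D.
The two methods disagree.

no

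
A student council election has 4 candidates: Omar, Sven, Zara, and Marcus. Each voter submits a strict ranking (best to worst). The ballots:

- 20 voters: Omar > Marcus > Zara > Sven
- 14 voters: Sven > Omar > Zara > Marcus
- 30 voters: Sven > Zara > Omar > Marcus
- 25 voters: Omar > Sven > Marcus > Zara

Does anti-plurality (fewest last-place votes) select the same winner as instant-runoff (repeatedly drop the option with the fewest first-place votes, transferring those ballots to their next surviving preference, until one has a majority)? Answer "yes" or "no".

yes

Anti-plurality — last-place votes: Omar 0, Sven 20, Zara 25, Marcus 44. Winner: Omar.
Instant-runoff — R1 Omar 45, Sven 44, Zara 0, Marcus 0 (Omar winner). Winner: Omar.
The two methods agree.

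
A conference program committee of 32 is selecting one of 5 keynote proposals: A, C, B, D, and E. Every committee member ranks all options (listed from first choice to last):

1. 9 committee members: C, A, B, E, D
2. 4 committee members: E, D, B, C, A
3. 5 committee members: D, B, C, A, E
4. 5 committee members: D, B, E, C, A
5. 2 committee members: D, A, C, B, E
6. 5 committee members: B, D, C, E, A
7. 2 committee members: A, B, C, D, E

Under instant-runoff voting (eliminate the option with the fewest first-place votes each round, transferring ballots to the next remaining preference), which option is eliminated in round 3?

B

Round 1: A 2, C 9, B 5, D 12, E 4. Eliminate A.
Round 2: C 9, B 7, D 12, E 4. Eliminate E.
Round 3: C 9, B 7, D 16. Eliminate B.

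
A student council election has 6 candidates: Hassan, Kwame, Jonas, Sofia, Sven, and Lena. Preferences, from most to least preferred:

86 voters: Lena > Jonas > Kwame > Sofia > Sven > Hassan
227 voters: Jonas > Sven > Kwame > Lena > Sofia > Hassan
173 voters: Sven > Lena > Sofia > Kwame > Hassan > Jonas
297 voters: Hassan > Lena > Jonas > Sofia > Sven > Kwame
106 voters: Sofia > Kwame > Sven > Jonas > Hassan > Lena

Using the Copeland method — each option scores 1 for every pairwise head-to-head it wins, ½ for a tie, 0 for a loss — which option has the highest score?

Hassan: beats Jonas; loses to Kwame, Sofia, Sven, and Lena → score 1.
Kwame: beats Hassan; loses to Jonas, Sofia, Sven, and Lena → score 1.
Jonas: beats Kwame, Sofia, and Sven; loses to Hassan and Lena → score 3.
Sofia: beats Hassan, Kwame, and Sven; loses to Jonas and Lena → score 3.
Sven: beats Hassan, Kwame, and Lena; loses to Jonas and Sofia → score 3.
Lena: beats Hassan, Kwame, Jonas, and Sofia; loses to Sven → score 4.
Lena has the best pairwise record.

Lena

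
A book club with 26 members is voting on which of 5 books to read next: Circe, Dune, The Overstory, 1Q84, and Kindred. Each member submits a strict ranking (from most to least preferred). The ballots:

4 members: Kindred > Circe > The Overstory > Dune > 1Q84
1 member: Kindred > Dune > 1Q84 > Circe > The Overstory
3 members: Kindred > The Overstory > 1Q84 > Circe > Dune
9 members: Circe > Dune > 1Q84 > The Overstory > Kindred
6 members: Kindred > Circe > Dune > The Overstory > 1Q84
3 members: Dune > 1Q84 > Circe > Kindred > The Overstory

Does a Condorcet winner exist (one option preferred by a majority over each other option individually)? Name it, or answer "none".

Kindred vs Circe: 14–12 for Kindred.
Kindred vs Dune: 14–12 for Kindred.
Kindred vs The Overstory: 17–9 for Kindred.
Kindred vs 1Q84: 14–12 for Kindred.
Kindred beats every other option head-to-head.

Kindred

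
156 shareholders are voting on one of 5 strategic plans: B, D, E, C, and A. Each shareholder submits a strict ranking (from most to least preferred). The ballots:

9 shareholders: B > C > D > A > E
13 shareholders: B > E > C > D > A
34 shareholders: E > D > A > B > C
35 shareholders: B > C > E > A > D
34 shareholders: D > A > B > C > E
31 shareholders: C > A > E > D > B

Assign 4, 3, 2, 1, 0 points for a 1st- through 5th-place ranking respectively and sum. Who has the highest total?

B

B: 9·4 + 13·4 + 34·1 + 35·4 + 34·2 + 31·0 = 330
D: 9·2 + 13·1 + 34·3 + 35·0 + 34·4 + 31·1 = 300
E: 9·0 + 13·3 + 34·4 + 35·2 + 34·0 + 31·2 = 307
C: 9·3 + 13·2 + 34·0 + 35·3 + 34·1 + 31·4 = 316
A: 9·1 + 13·0 + 34·2 + 35·1 + 34·3 + 31·3 = 307
B has the highest Borda score (330).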